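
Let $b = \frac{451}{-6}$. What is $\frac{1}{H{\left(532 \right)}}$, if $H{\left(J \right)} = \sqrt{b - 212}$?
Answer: $- \frac{i \sqrt{10338}}{1723} \approx - 0.059011 i$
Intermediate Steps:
$b = - \frac{451}{6}$ ($b = 451 \left(- \frac{1}{6}\right) = - \frac{451}{6} \approx -75.167$)
$H{\left(J \right)} = \frac{i \sqrt{10338}}{6}$ ($H{\left(J \right)} = \sqrt{- \frac{451}{6} - 212} = \sqrt{- \frac{1723}{6}} = \frac{i \sqrt{10338}}{6}$)
$\frac{1}{H{\left(532 \right)}} = \frac{1}{\frac{1}{6} i \sqrt{10338}} = - \frac{i \sqrt{10338}}{1723}$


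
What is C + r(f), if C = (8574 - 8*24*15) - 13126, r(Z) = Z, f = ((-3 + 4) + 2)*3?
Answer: -7423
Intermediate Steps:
f = 9 (f = (1 + 2)*3 = 3*3 = 9)
C = -7432 (C = (8574 - 192*15) - 13126 = (8574 - 2880) - 13126 = 5694 - 13126 = -7432)
C + r(f) = -7432 + 9 = -7423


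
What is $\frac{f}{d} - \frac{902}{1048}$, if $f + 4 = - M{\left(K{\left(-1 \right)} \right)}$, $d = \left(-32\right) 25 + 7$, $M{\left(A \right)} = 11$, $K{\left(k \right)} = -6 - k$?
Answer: $- \frac{349783}{415532} \approx -0.84177$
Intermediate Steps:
$d = -793$ ($d = -800 + 7 = -793$)
$f = -15$ ($f = -4 - 11 = -15$)
$\frac{f}{d} - \frac{902}{1048} = - \frac{15}{-793} - \frac{902}{1048} = \left(-15\right) \left(- \frac{1}{793}\right) - \frac{451}{524} = \frac{15}{793} - \frac{451}{524} = - \frac{349783}{415532}$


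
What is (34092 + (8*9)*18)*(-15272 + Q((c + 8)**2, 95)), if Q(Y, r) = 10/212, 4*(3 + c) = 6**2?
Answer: -28643524938/53 ≈ -5.4044e+8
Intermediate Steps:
c = 6 (c = -3 + (1/4)*6**2 = -3 + (1/4)*36 = -3 + 9 = 6)
Q(Y, r) = 5/106 (Q(Y, r) = 10*(1/212) = 5/106)
(34092 + (8*9)*18)*(-15272 + Q((c + 8)**2, 95)) = (34092 + (8*9)*18)*(-15272 + 5/106) = (34092 + 72*18)*(-1618827/106) = (34092 + 1296)*(-1618827/106) = 35388*(-1618827/106) = -28643524938/53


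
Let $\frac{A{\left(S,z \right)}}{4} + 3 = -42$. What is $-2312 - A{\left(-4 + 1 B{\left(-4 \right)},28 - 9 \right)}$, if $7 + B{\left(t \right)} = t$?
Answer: $-2132$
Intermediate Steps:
$B{\left(t \right)} = -7 + t$
$A{\left(S,z \right)} = -180$ ($A{\left(S,z \right)} = -12 + 4 \left(-42\right) = -12 - 168 = -180$)
$-2312 - A{\left(-4 + 1 B{\left(-4 \right)},28 - 9 \right)} = -2312 - -180 = -2312 + 180 = -2132$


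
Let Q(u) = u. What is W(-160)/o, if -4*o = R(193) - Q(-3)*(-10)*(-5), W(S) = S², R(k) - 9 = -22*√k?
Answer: 16281600/68131 + 2252800*√193/68131 ≈ 698.34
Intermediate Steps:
R(k) = 9 - 22*√k
o = -159/4 + 11*√193/2 (o = -((9 - 22*√193) - (-3*(-10))*(-5))/4 = -((9 - 22*√193) - 30*(-5))/4 = -((9 - 22*√193) - 1*(-150))/4 = -((9 - 22*√193) + 150)/4 = -(159 - 22*√193)/4 = -159/4 + 11*√193/2 ≈ 36.658)
W(-160)/o = (-160)²/(-159/4 + 11*√193/2) = 25600/(-159/4 + 11*√193/2)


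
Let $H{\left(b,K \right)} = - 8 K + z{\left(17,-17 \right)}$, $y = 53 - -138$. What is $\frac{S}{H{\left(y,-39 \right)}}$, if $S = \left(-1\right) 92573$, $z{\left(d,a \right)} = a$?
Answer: $- \frac{92573}{295} \approx -313.81$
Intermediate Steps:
$y = 191$ ($y = 53 + 138 = 191$)
$H{\left(b,K \right)} = -17 - 8 K$ ($H{\left(b,K \right)} = - 8 K - 17 = -17 - 8 K$)
$S = -92573$
$\frac{S}{H{\left(y,-39 \right)}} = - \frac{92573}{-17 - -312} = - \frac{92573}{-17 + 312} = - \frac{92573}{295}$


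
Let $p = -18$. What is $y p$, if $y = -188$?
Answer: $3384$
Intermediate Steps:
$y p = \left(-188\right) \left(-18\right) = 3384$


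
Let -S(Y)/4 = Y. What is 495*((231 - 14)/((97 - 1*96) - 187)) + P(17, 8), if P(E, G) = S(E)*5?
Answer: -1835/2 ≈ -917.50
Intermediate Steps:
S(Y) = -4*Y
P(E, G) = -20*E (P(E, G) = -4*E*5 = -20*E)
495*((231 - 14)/((97 - 1*96) - 187)) + P(17, 8) = 495*((231 - 14)/((97 - 1*96) - 187)) - 20*17 = 495*(217/((97 - 96) - 187)) - 340 = 495*(217/(1 - 187)) - 340 = 495*(217/(-186)) - 340 = 495*(217*(-1/186)) - 340 = 495*(-7/6) - 340 = -1155/2 - 340 = -1835/2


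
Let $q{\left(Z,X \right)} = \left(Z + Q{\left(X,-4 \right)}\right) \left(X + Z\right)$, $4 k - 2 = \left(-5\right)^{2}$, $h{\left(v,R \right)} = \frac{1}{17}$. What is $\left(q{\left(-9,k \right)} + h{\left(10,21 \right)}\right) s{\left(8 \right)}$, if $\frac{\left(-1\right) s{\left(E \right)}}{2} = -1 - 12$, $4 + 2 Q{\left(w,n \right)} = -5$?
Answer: $\frac{53807}{68} \approx 791.28$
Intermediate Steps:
$Q{\left(w,n \right)} = - \frac{9}{2}$ ($Q{\left(w,n \right)} = -2 + \frac{1}{2} \left(-5\right) = -2 - \frac{5}{2} = - \frac{9}{2}$)
$h{\left(v,R \right)} = \frac{1}{17}$
$k = \frac{27}{4}$ ($k = \frac{1}{2} + \frac{\left(-5\right)^{2}}{4} = \frac{1}{2} + \frac{1}{4} \cdot 25 = \frac{1}{2} + \frac{25}{4} = \frac{27}{4} \approx 6.75$)
$q{\left(Z,X \right)} = \left(- \frac{9}{2} + Z\right) \left(X + Z\right)$ ($q{\left(Z,X \right)} = \left(Z - \frac{9}{2}\right) \left(X + Z\right) = \left(- \frac{9}{2} + Z\right) \left(X + Z\right)$)
$s{\left(E \right)} = 26$ ($s{\left(E \right)} = - 2 \left(-1 - 12\right) = \left(-2\right) \left(-13\right) = 26$)
$\left(q{\left(-9,k \right)} + h{\left(10,21 \right)}\right) s{\left(8 \right)} = \left(\left(\left(-9\right)^{2} - \frac{243}{8} - - \frac{81}{2} + \frac{27}{4} \left(-9\right)\right) + \frac{1}{17}\right) 26 = \left(\left(81 - \frac{243}{8} + \frac{81}{2} - \frac{243}{4}\right) + \frac{1}{17}\right) 26 = \left(\frac{243}{8} + \frac{1}{17}\right) 26 = \frac{4139}{136} \cdot 26 = \frac{53807}{68}$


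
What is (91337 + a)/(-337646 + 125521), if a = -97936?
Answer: 6599/212125 ≈ 0.031109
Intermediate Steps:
(91337 + a)/(-337646 + 125521) = (91337 - 97936)/(-337646 + 125521) = -6599/(-212125) = -6599*(-1/212125) = 6599/212125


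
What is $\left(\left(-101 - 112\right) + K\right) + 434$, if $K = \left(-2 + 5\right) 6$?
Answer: $239$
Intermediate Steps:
$K = 18$ ($K = 3 \cdot 6 = 18$)
$\left(\left(-101 - 112\right) + K\right) + 434 = \left(\left(-101 - 112\right) + 18\right) + 434 = \left(-213 + 18\right) + 434 = -195 + 434 = 239$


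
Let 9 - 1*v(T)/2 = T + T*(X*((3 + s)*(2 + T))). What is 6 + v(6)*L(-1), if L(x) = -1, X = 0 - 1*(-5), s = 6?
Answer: 4320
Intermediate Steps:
X = 5 (X = 0 + 5 = 5)
v(T) = 18 - 2*T - 2*T*(90 + 45*T) (v(T) = 18 - 2*(T + T*(5*((3 + 6)*(2 + T)))) = 18 - 2*(T + T*(5*(9*(2 + T)))) = 18 - 2*(T + T*(5*(18 + 9*T))) = 18 - 2*(T + T*(90 + 45*T)) = 18 + (-2*T - 2*T*(90 + 45*T)) = 18 - 2*T - 2*T*(90 + 45*T))
6 + v(6)*L(-1) = 6 + (18 - 182*6 - 90*6**2)*(-1) = 6 + (18 - 1092 - 90*36)*(-1) = 6 + (18 - 1092 - 3240)*(-1) = 6 - 4314*(-1) = 6 + 4314 = 4320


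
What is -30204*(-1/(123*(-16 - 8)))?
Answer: -839/82 ≈ -10.232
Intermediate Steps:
-30204*(-1/(123*(-16 - 8))) = -30204/((-123*(-24))) = -30204/2952 = -30204*1/2952 = -839/82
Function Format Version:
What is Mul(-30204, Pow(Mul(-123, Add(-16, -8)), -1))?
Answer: Rational(-839, 82) ≈ -10.232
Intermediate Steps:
Mul(-30204, Pow(Mul(-123, Add(-16, -8)), -1)) = Mul(-30204, Pow(Mul(-123, -24), -1)) = Mul(-30204, Pow(2952, -1)) = Mul(-30204, Rational(1, 2952)) = Rational(-839, 82)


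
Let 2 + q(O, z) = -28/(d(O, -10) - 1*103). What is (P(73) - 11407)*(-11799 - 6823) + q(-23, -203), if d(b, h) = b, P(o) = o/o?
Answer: 1911622772/9 ≈ 2.1240e+8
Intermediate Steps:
P(o) = 1
q(O, z) = -2 - 28/(-103 + O) (q(O, z) = -2 - 28/(O - 1*103) = -2 - 28/(O - 103) = -2 - 28/(-103 + O))
(P(73) - 11407)*(-11799 - 6823) + q(-23, -203) = (1 - 11407)*(-11799 - 6823) + 2*(89 - 1*(-23))/(-103 - 23) = -11406*(-18622) + 2*(89 + 23)/(-126) = 212402532 + 2*(-1/126)*112 = 212402532 - 16/9 = 1911622772/9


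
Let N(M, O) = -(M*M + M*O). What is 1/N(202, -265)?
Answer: 1/12726 ≈ 7.8579e-5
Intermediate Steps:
N(M, O) = -M² - M*O (N(M, O) = -(M² + M*O) = -M² - M*O)
1/N(202, -265) = 1/(-1*202*(202 - 265)) = 1/(-1*202*(-63)) = 1/12726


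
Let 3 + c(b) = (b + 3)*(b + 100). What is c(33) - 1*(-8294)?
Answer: 13079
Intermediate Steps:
c(b) = -3 + (3 + b)*(100 + b) (c(b) = -3 + (b + 3)*(b + 100) = -3 + (3 + b)*(100 + b))
c(33) - 1*(-8294) = (297 + 33² + 103*33) - 1*(-8294) = (297 + 1089 + 3399) + 8294 = 4785 + 8294 = 13079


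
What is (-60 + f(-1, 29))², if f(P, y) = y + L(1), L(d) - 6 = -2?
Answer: 729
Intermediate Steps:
L(d) = 4 (L(d) = 6 - 2 = 4)
f(P, y) = 4 + y (f(P, y) = y + 4 = 4 + y)
(-60 + f(-1, 29))² = (-60 + (4 + 29))² = (-60 + 33)² = (-27)² = 729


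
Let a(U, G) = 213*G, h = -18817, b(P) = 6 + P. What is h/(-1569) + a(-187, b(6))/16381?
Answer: 312251641/25701789 ≈ 12.149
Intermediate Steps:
h/(-1569) + a(-187, b(6))/16381 = -18817/(-1569) + (213*(6 + 6))/16381 = -18817*(-1/1569) + (213*12)*(1/16381) = 18817/1569 + 2556*(1/16381) = 18817/1569 + 2556/16381 = 312251641/25701789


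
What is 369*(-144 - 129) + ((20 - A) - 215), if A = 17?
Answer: -100949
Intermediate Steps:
369*(-144 - 129) + ((20 - A) - 215) = 369*(-144 - 129) + ((20 - 1*17) - 215) = 369*(-273) + ((20 - 17) - 215) = -100737 + (3 - 215) = -100737 - 212 = -100949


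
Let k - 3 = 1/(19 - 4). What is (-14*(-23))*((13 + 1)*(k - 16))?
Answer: -874552/15 ≈ -58303.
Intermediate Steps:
k = 46/15 (k = 3 + 1/(19 - 4) = 3 + 1/15 = 46/15 ≈ 3.0667)
(-14*(-23))*((13 + 1)*(k - 16)) = (-14*(-23))*((13 + 1)*(46/15 - 16)) = 322*(14*(-194/15)) = 322*(-2716/15) = -874552/15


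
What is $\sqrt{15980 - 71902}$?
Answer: $i \sqrt{55922} \approx 236.48 i$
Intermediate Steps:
$\sqrt{15980 - 71902} = \sqrt{-55922} = i \sqrt{55922}$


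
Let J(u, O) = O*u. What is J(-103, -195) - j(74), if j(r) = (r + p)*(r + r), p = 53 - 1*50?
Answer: 8689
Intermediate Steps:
p = 3 (p = 53 - 50 = 3)
j(r) = 2*r*(3 + r) (j(r) = (r + 3)*(r + r) = (3 + r)*(2*r) = 2*r*(3 + r))
J(-103, -195) - j(74) = -195*(-103) - 2*74*(3 + 74) = 20085 - 2*74*77 = 20085 - 1*11396 = 20085 - 11396 = 8689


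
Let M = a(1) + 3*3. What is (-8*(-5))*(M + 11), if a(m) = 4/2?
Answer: 880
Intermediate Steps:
a(m) = 2 (a(m) = 4*(½) = 2)
M = 11 (M = 2 + 3*3 = 2 + 9 = 11)
(-8*(-5))*(M + 11) = (-8*(-5))*(11 + 11) = 40*22 = 880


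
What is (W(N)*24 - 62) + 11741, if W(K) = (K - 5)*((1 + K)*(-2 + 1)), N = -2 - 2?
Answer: 11031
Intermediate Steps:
N = -4
W(K) = (-1 - K)*(-5 + K) (W(K) = (-5 + K)*((1 + K)*(-1)) = (-5 + K)*(-1 - K) = (-1 - K)*(-5 + K))
(W(N)*24 - 62) + 11741 = ((5 - 1*(-4)² + 4*(-4))*24 - 62) + 11741 = ((5 - 1*16 - 16)*24 - 62) + 11741 = ((5 - 16 - 16)*24 - 62) + 11741 = (-27*24 - 62) + 11741 = (-648 - 62) + 11741 = -710 + 11741 = 11031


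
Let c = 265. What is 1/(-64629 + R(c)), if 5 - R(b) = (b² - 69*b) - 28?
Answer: -1/116536 ≈ -8.5810e-6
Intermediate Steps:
R(b) = 33 - b² + 69*b (R(b) = 5 - ((b² - 69*b) - 28) = 5 - (-28 + b² - 69*b) = 5 + (28 - b² + 69*b) = 33 - b² + 69*b)
1/(-64629 + R(c)) = 1/(-64629 + (33 - 1*265² + 69*265)) = 1/(-64629 + (33 - 1*70225 + 18285)) = 1/(-64629 + (33 - 70225 + 18285)) = 1/(-64629 - 51907) = 1/(-116536) = -1/116536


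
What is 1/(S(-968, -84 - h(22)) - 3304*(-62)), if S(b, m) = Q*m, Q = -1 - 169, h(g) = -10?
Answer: 1/217428 ≈ 4.5992e-6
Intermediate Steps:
Q = -170
S(b, m) = -170*m
1/(S(-968, -84 - h(22)) - 3304*(-62)) = 1/(-170*(-84 - 1*(-10)) - 3304*(-62)) = 1/(-170*(-84 + 10) - 1*(-204848)) = 1/(-170*(-74) + 204848) = 1/(12580 + 204848) = 1/217428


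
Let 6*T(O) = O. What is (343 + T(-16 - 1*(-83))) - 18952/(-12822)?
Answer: 4560077/12822 ≈ 355.64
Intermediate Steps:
T(O) = O/6
(343 + T(-16 - 1*(-83))) - 18952/(-12822) = (343 + (-16 - 1*(-83))/6) - 18952/(-12822) = (343 + (-16 + 83)/6) - 18952*(-1/12822) = (343 + (⅙)*67) + 9476/6411 = (343 + 67/6) + 9476/6411 = 2125/6 + 9476/6411 = 4560077/12822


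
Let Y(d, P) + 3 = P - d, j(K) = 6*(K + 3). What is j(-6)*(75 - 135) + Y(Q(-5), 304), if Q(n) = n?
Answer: 1386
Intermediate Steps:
j(K) = 18 + 6*K (j(K) = 6*(3 + K) = 18 + 6*K)
Y(d, P) = -3 + P - d (Y(d, P) = -3 + (P - d) = -3 + P - d)
j(-6)*(75 - 135) + Y(Q(-5), 304) = (18 + 6*(-6))*(75 - 135) + (-3 + 304 - 1*(-5)) = (18 - 36)*(-60) + (-3 + 304 + 5) = -18*(-60) + 306 = 1080 + 306 = 1386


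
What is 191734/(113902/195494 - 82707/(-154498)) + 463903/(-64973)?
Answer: 188122296093552325611/1096950641483371 ≈ 1.7150e+5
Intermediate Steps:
191734/(113902/195494 - 82707/(-154498)) + 463903/(-64973) = 191734/(113902*(1/195494) - 82707*(-1/154498)) + 463903*(-1/64973) = 191734/(56951/97747 + 82707/154498) - 463903/64973 = 191734/(16883176727/15101716006) - 463903/64973 = 191734*(15101716006/16883176727) - 463903/64973 = 2895512416694404/16883176727 - 463903/64973 = 188122296093552325611/1096950641483371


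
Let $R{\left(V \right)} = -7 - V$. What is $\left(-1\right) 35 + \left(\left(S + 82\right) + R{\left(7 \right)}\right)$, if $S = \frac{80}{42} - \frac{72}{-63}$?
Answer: $\frac{757}{21} \approx 36.048$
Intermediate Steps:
$S = \frac{64}{21}$ ($S = 80 \cdot \frac{1}{42} - - \frac{8}{7} = \frac{40}{21} + \frac{8}{7} = \frac{64}{21} \approx 3.0476$)
$\left(-1\right) 35 + \left(\left(S + 82\right) + R{\left(7 \right)}\right) = \left(-1\right) 35 + \left(\left(\frac{64}{21} + 82\right) - 14\right) = -35 + \left(\frac{1786}{21} - 14\right) = -35 + \frac{1492}{21} = \frac{757}{21}$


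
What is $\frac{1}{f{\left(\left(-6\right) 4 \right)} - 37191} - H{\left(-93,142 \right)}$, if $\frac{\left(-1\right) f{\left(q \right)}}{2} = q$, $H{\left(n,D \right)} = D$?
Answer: $- \frac{5274307}{37143} \approx -142.0$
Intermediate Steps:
$f{\left(q \right)} = - 2 q$
$\frac{1}{f{\left(\left(-6\right) 4 \right)} - 37191} - H{\left(-93,142 \right)} = \frac{1}{- 2 \left(\left(-6\right) 4\right) - 37191} - 142 = \frac{1}{\left(-2\right) \left(-24\right) - 37191} - 142 = \frac{1}{48 - 37191} - 142 = \frac{1}{-37143} - 142 = - \frac{1}{37143} - 142 = - \frac{5274307}{37143}$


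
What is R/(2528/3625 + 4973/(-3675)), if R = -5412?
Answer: 2883919500/349469 ≈ 8252.3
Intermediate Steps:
R/(2528/3625 + 4973/(-3675)) = -5412/(2528/3625 + 4973/(-3675)) = -5412/(2528*(1/3625) + 4973*(-1/3675)) = -5412/(2528/3625 - 4973/3675) = -5412/(-349469/532875) = -5412*(-532875/349469) = 2883919500/349469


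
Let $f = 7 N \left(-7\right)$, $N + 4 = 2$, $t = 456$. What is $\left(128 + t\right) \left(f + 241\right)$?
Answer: $197976$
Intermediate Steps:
$N = -2$ ($N = -4 + 2 = -2$)
$f = 98$ ($f = 7 \left(-2\right) \left(-7\right) = \left(-14\right) \left(-7\right) = 98$)
$\left(128 + t\right) \left(f + 241\right) = \left(128 + 456\right) \left(98 + 241\right) = 584 \cdot 339 = 197976$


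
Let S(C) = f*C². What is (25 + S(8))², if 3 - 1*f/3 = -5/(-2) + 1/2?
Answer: 625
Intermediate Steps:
f = 0 (f = 9 - 3*(-5/(-2) + 1/2) = 9 - 3*(-5*(-½) + 1*(½)) = 9 - 3*(5/2 + ½) = 9 - 3*3 = 9 - 9 = 0)
S(C) = 0 (S(C) = 0*C² = 0)
(25 + S(8))² = (25 + 0)² = 25² = 625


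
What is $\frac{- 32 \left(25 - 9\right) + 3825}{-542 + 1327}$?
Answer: $\frac{3313}{785} \approx 4.2204$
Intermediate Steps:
$\frac{- 32 \left(25 - 9\right) + 3825}{-542 + 1327} = \frac{\left(-32\right) 16 + 3825}{785} = \left(-512 + 3825\right) \frac{1}{785} = 3313 \cdot \frac{1}{785} = \frac{3313}{785}$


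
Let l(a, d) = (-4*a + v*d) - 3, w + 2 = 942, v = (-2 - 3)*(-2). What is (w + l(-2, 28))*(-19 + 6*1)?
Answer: -15925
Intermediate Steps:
v = 10 (v = -5*(-2) = 10)
w = 940 (w = -2 + 942 = 940)
l(a, d) = -3 - 4*a + 10*d (l(a, d) = (-4*a + 10*d) - 3 = -3 - 4*a + 10*d)
(w + l(-2, 28))*(-19 + 6*1) = (940 + (-3 - 4*(-2) + 10*28))*(-19 + 6*1) = (940 + (-3 + 8 + 280))*(-19 + 6) = (940 + 285)*(-13) = 1225*(-13) = -15925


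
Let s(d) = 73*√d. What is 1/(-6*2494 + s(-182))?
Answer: -7482/112445587 - 73*I*√182/224891174 ≈ -6.6539e-5 - 4.3791e-6*I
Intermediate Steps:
1/(-6*2494 + s(-182)) = 1/(-6*2494 + 73*√(-182)) = 1/(-14964 + 73*(I*√182)) = 1/(-14964 + 73*I*√182)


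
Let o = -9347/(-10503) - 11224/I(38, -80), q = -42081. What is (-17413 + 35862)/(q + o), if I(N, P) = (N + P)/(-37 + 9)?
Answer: -193769847/520557844 ≈ -0.37223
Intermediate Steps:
I(N, P) = -N/28 - P/28 (I(N, P) = (N + P)/(-28) = (N + P)*(-1/28) = -N/28 - P/28)
o = -78581101/10503 (o = -9347/(-10503) - 11224/(-1/28*38 - 1/28*(-80)) = -9347*(-1/10503) - 11224/(-19/14 + 20/7) = 9347/10503 - 11224/3/2 = 9347/10503 - 11224*⅔ = 9347/10503 - 22448/3 = -78581101/10503 ≈ -7481.8)
(-17413 + 35862)/(q + o) = (-17413 + 35862)/(-42081 - 78581101/10503) = 18449/(-520557844/10503) = 18449*(-10503/520557844) = -193769847/520557844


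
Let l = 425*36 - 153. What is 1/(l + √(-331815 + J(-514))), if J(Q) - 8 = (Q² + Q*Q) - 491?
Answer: 15147/229235515 - √196094/229235515 ≈ 6.4144e-5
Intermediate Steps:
J(Q) = -483 + 2*Q² (J(Q) = 8 + ((Q² + Q*Q) - 491) = 8 + ((Q² + Q²) - 491) = 8 + (2*Q² - 491) = 8 + (-491 + 2*Q²) = -483 + 2*Q²)
l = 15147 (l = 15300 - 153 = 15147)
1/(l + √(-331815 + J(-514))) = 1/(15147 + √(-331815 + (-483 + 2*(-514)²))) = 1/(15147 + √(-331815 + (-483 + 2*264196))) = 1/(15147 + √(-331815 + (-483 + 528392))) = 1/(15147 + √(-331815 + 527909)) = 1/(15147 + √196094)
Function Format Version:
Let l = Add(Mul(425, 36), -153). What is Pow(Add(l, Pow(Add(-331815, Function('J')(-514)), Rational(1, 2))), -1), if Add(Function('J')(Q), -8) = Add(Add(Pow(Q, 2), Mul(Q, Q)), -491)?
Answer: Add(Rational(15147, 229235515), Mul(Rational(-1, 229235515), Pow(196094, Rational(1, 2)))) ≈ 6.4144e-5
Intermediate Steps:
Function('J')(Q) = Add(-483, Mul(2, Pow(Q, 2))) (Function('J')(Q) = Add(8, Add(Add(Pow(Q, 2), Mul(Q, Q)), -491)) = Add(8, Add(Add(Pow(Q, 2), Pow(Q, 2)), -491)) = Add(8, Add(Mul(2, Pow(Q, 2)), -491)) = Add(8, Add(-491, Mul(2, Pow(Q, 2)))) = Add(-483, Mul(2, Pow(Q, 2))))
l = 15147 (l = Add(15300, -153) = 15147)
Pow(Add(l, Pow(Add(-331815, Function('J')(-514)), Rational(1, 2))), -1) = Pow(Add(15147, Pow(Add(-331815, Add(-483, Mul(2, Pow(-514, 2)))), Rational(1, 2))), -1) = Pow(Add(15147, Pow(Add(-331815, Add(-483, Mul(2, 264196))), Rational(1, 2))), -1) = Pow(Add(15147, Pow(Add(-331815, Add(-483, 528392)), Rational(1, 2))), -1) = Pow(Add(15147, Pow(Add(-331815, 527909), Rational(1, 2))), -1) = Pow(Add(15147, Pow(196094, Rational(1, 2))), -1)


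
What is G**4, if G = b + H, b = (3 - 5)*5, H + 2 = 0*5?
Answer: 20736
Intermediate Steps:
H = -2 (H = -2 + 0*5 = -2 + 0 = -2)
b = -10 (b = -2*5 = -10)
G = -12 (G = -10 - 2 = -12)
G**4 = (-12)**4 = 20736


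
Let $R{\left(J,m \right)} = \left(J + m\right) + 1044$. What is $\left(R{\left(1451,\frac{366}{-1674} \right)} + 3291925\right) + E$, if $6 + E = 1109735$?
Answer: $\frac{1228757510}{279} \approx 4.4042 \cdot 10^{6}$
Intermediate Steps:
$R{\left(J,m \right)} = 1044 + J + m$
$E = 1109729$ ($E = -6 + 1109735 = 1109729$)
$\left(R{\left(1451,\frac{366}{-1674} \right)} + 3291925\right) + E = \left(\left(1044 + 1451 + \frac{366}{-1674}\right) + 3291925\right) + 1109729 = \left(\left(1044 + 1451 + 366 \left(- \frac{1}{1674}\right)\right) + 3291925\right) + 1109729 = \left(\left(1044 + 1451 - \frac{61}{279}\right) + 3291925\right) + 1109729 = \left(\frac{696044}{279} + 3291925\right) + 1109729 = \frac{919143119}{279} + 1109729 = \frac{1228757510}{279}$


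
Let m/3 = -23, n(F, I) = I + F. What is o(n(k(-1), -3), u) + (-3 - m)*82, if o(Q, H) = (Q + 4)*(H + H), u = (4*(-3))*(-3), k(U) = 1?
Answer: 5556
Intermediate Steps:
n(F, I) = F + I
m = -69 (m = 3*(-23) = -69)
u = 36 (u = -12*(-3) = 36)
o(Q, H) = 2*H*(4 + Q) (o(Q, H) = (4 + Q)*(2*H) = 2*H*(4 + Q))
o(n(k(-1), -3), u) + (-3 - m)*82 = 2*36*(4 + (1 - 3)) + (-3 - 1*(-69))*82 = 2*36*(4 - 2) + (-3 + 69)*82 = 2*36*2 + 66*82 = 144 + 5412 = 5556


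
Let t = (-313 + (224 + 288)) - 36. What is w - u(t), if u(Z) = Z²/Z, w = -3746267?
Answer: -3746430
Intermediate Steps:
t = 163 (t = (-313 + 512) - 36 = 199 - 36 = 163)
u(Z) = Z
w - u(t) = -3746267 - 1*163 = -3746267 - 163 = -3746430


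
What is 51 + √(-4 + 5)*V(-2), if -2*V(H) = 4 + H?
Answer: 50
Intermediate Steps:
V(H) = -2 - H/2 (V(H) = -(4 + H)/2 = -2 - H/2)
51 + √(-4 + 5)*V(-2) = 51 + √(-4 + 5)*(-2 - ½*(-2)) = 51 + √1*(-2 + 1) = 51 + 1*(-1) = 51 - 1 = 50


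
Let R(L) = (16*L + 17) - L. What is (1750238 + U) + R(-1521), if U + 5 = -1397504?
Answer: 329931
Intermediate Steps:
U = -1397509 (U = -5 - 1397504 = -1397509)
R(L) = 17 + 15*L (R(L) = (17 + 16*L) - L = 17 + 15*L)
(1750238 + U) + R(-1521) = (1750238 - 1397509) + (17 + 15*(-1521)) = 352729 + (17 - 22815) = 352729 - 22798 = 329931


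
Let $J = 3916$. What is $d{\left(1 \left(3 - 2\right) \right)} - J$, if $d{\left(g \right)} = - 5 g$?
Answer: $-3921$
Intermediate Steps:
$d{\left(1 \left(3 - 2\right) \right)} - J = - 5 \cdot 1 \left(3 - 2\right) - 3916 = - 5 \cdot 1 \cdot 1 - 3916 = \left(-5\right) 1 - 3916 = -5 - 3916 = -3921$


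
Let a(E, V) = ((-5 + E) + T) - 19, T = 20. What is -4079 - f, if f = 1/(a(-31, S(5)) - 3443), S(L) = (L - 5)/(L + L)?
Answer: -14186761/3478 ≈ -4079.0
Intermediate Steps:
S(L) = (-5 + L)/(2*L) (S(L) = (-5 + L)/((2*L)) = (-5 + L)*(1/(2*L)) = (-5 + L)/(2*L))
a(E, V) = -4 + E (a(E, V) = ((-5 + E) + 20) - 19 = (15 + E) - 19 = -4 + E)
f = -1/3478 (f = 1/((-4 - 31) - 3443) = 1/(-35 - 3443) = 1/(-3478) = -1/3478 ≈ -0.00028752)
-4079 - f = -4079 - 1*(-1/3478) = -4079 + 1/3478 = -14186761/3478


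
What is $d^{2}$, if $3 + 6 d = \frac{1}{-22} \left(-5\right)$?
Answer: $\frac{3721}{17424} \approx 0.21356$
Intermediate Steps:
$d = - \frac{61}{132}$ ($d = - \frac{1}{2} + \frac{\frac{1}{-22} \left(-5\right)}{6} = - \frac{1}{2} + \frac{\left(- \frac{1}{22}\right) \left(-5\right)}{6} = - \frac{1}{2} + \frac{1}{6} \cdot \frac{5}{22} = - \frac{1}{2} + \frac{5}{132} = - \frac{61}{132} \approx -0.46212$)
$d^{2} = \left(- \frac{61}{132}\right)^{2} = \frac{3721}{17424}$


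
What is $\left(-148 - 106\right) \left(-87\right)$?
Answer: $22098$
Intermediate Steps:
$\left(-148 - 106\right) \left(-87\right) = \left(-254\right) \left(-87\right) = 22098$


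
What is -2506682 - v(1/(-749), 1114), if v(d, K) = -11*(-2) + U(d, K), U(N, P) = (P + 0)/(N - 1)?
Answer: -939596807/375 ≈ -2.5056e+6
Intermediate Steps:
U(N, P) = P/(-1 + N)
v(d, K) = 22 + K/(-1 + d) (v(d, K) = -11*(-2) + K/(-1 + d) = 22 + K/(-1 + d))
-2506682 - v(1/(-749), 1114) = -2506682 - (-22 + 1114 + 22/(-749))/(-1 + 1/(-749)) = -2506682 - (-22 + 1114 + 22*(-1/749))/(-1 - 1/749) = -2506682 - (-22 + 1114 - 22/749)/(-750/749) = -2506682 - (-749)*817886/(750*749) = -2506682 - 1*(-408943/375) = -2506682 + 408943/375 = -939596807/375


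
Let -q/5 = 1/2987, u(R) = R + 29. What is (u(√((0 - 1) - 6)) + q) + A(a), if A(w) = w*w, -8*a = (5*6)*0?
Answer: 86618/2987 + I*√7 ≈ 28.998 + 2.6458*I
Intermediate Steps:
u(R) = 29 + R
a = 0 (a = -5*6*0/8 = -15*0/4 = -⅛*0 = 0)
A(w) = w²
q = -5/2987 ≈ -0.0016739
(u(√((0 - 1) - 6)) + q) + A(a) = ((29 + √((0 - 1) - 6)) - 5/2987) + 0² = ((29 + √(-1 - 6)) - 5/2987) + 0 = ((29 + √(-7)) - 5/2987) + 0 = ((29 + I*√7) - 5/2987) + 0 = (86618/2987 + I*√7) + 0 = 86618/2987 + I*√7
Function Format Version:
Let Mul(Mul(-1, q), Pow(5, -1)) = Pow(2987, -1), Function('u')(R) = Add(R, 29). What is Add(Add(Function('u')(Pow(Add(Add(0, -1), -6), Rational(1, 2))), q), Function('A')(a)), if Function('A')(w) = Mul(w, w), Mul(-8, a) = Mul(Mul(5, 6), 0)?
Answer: Add(Rational(86618, 2987), Mul(I, Pow(7, Rational(1, 2)))) ≈ Add(28.998, Mul(2.6458, I))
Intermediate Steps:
Function('u')(R) = Add(29, R)
a = 0 (a = Mul(Rational(-1, 8), Mul(Mul(5, 6), 0)) = Mul(Rational(-1, 8), Mul(30, 0)) = Mul(Rational(-1, 8), 0) = 0)
Function('A')(w) = Pow(w, 2)
q = Rational(-5, 2987) (q = Mul(-5, Pow(2987, -1)) = Mul(-5, Rational(1, 2987)) = Rational(-5, 2987) ≈ -0.0016739)
Add(Add(Function('u')(Pow(Add(Add(0, -1), -6), Rational(1, 2))), q), Function('A')(a)) = Add(Add(Add(29, Pow(Add(Add(0, -1), -6), Rational(1, 2))), Rational(-5, 2987)), Pow(0, 2)) = Add(Add(Add(29, Pow(Add(-1, -6), Rational(1, 2))), Rational(-5, 2987)), 0) = Add(Add(Add(29, Pow(-7, Rational(1, 2))), Rational(-5, 2987)), 0) = Add(Add(Add(29, Mul(I, Pow(7, Rational(1, 2)))), Rational(-5, 2987)), 0) = Add(Add(Rational(86618, 2987), Mul(I, Pow(7, Rational(1, 2)))), 0) = Add(Rational(86618, 2987), Mul(I, Pow(7, Rational(1, 2))))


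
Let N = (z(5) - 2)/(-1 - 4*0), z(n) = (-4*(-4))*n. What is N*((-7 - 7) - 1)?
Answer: 1170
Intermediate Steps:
z(n) = 16*n
N = -78 (N = (16*5 - 2)/(-1 - 4*0) = (80 - 2)/(-1 + 0) = 78/(-1) = -1*78 = -78)
N*((-7 - 7) - 1) = -78*((-7 - 7) - 1) = -78*(-14 - 1) = -78*(-15) = 1170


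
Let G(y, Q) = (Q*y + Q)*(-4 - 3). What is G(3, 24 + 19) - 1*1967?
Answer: -3171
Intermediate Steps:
G(y, Q) = -7*Q - 7*Q*y (G(y, Q) = (Q + Q*y)*(-7) = -7*Q - 7*Q*y)
G(3, 24 + 19) - 1*1967 = -7*(24 + 19)*(1 + 3) - 1*1967 = -7*43*4 - 1967 = -1204 - 1967 = -3171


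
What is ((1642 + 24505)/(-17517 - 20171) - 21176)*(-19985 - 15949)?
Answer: 14339592691245/18844 ≈ 7.6096e+8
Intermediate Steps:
((1642 + 24505)/(-17517 - 20171) - 21176)*(-19985 - 15949) = (26147/(-37688) - 21176)*(-35934) = (26147*(-1/37688) - 21176)*(-35934) = (-26147/37688 - 21176)*(-35934) = -798107235/37688*(-35934) = 14339592691245/18844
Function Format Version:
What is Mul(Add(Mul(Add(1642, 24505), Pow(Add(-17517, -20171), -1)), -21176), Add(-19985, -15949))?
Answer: Rational(14339592691245, 18844) ≈ 7.6096e+8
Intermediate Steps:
Mul(Add(Mul(Add(1642, 24505), Pow(Add(-17517, -20171), -1)), -21176), Add(-19985, -15949)) = Mul(Add(Mul(26147, Pow(-37688, -1)), -21176), -35934) = Mul(Add(Mul(26147, Rational(-1, 37688)), -21176), -35934) = Mul(Add(Rational(-26147, 37688), -21176), -35934) = Mul(Rational(-798107235, 37688), -35934) = Rational(14339592691245, 18844)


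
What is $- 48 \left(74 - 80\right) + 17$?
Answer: $305$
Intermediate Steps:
$- 48 \left(74 - 80\right) + 17 = \left(-48\right) \left(-6\right) + 17 = 288 + 17 = 305$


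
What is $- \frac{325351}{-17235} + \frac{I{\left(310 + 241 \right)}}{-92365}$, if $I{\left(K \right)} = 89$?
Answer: $\frac{1201980448}{63676431} \approx 18.876$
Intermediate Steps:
$- \frac{325351}{-17235} + \frac{I{\left(310 + 241 \right)}}{-92365} = - \frac{325351}{-17235} + \frac{89}{-92365} = \left(-325351\right) \left(- \frac{1}{17235}\right) + 89 \left(- \frac{1}{92365}\right) = \frac{325351}{17235} - \frac{89}{92365} = \frac{1201980448}{63676431}$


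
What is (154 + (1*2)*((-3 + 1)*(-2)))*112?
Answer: 18144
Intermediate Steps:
(154 + (1*2)*((-3 + 1)*(-2)))*112 = (154 + 2*(-2*(-2)))*112 = (154 + 2*4)*112 = (154 + 8)*112 = 162*112 = 18144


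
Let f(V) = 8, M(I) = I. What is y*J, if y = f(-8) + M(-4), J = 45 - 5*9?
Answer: 0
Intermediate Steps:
J = 0 (J = 45 - 45 = 0)
y = 4 (y = 8 - 4 = 4)
y*J = 4*0 = 0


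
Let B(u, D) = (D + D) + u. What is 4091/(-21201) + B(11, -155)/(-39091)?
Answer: -11814014/63751407 ≈ -0.18531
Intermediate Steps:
B(u, D) = u + 2*D (B(u, D) = 2*D + u = u + 2*D)
4091/(-21201) + B(11, -155)/(-39091) = 4091/(-21201) + (11 + 2*(-155))/(-39091) = 4091*(-1/21201) + (11 - 310)*(-1/39091) = -4091/21201 - 299*(-1/39091) = -4091/21201 + 23/3007 = -11814014/63751407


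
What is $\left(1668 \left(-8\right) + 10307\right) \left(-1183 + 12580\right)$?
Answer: $-34612689$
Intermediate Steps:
$\left(1668 \left(-8\right) + 10307\right) \left(-1183 + 12580\right) = \left(-13344 + 10307\right) 11397 = \left(-3037\right) 11397 = -34612689$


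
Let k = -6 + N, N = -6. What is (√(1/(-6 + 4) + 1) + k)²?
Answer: (24 - √2)²/4 ≈ 127.53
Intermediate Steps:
k = -12 (k = -6 - 6 = -12)
(√(1/(-6 + 4) + 1) + k)² = (√(1/(-6 + 4) + 1) - 12)² = (√(1/(-2) + 1) - 12)² = (√(-½ + 1) - 12)² = (√(½) - 12)² = (√2/2 - 12)² = (-12 + √2/2)²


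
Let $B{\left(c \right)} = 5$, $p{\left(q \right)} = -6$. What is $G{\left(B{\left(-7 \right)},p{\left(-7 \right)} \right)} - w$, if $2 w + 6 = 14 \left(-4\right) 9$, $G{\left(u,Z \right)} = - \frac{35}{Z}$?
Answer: $\frac{1565}{6} \approx 260.83$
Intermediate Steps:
$w = -255$ ($w = -3 + \frac{14 \left(-4\right) 9}{2} = -3 + \frac{\left(-56\right) 9}{2} = -3 + \frac{1}{2} \left(-504\right) = -3 - 252 = -255$)
$G{\left(B{\left(-7 \right)},p{\left(-7 \right)} \right)} - w = - \frac{35}{-6} - -255 = \left(-35\right) \left(- \frac{1}{6}\right) + 255 = \frac{35}{6} + 255 = \frac{1565}{6}$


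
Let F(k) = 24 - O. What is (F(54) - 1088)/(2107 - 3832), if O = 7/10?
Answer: 3549/5750 ≈ 0.61722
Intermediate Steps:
O = 7/10 (O = 7*(1/10) = 7/10 ≈ 0.70000)
F(k) = 233/10 (F(k) = 24 - 1*7/10 = 24 - 7/10 = 233/10)
(F(54) - 1088)/(2107 - 3832) = (233/10 - 1088)/(2107 - 3832) = -10647/10/(-1725) = -10647/10*(-1/1725) = 3549/5750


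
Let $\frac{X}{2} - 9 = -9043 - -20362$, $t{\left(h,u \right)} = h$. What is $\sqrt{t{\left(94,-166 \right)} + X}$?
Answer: $5 \sqrt{910} \approx 150.83$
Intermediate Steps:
$X = 22656$ ($X = 18 + 2 \left(-9043 - -20362\right) = 18 + 2 \left(-9043 + 20362\right) = 18 + 2 \cdot 11319 = 18 + 22638 = 22656$)
$\sqrt{t{\left(94,-166 \right)} + X} = \sqrt{94 + 22656} = \sqrt{22750} = 5 \sqrt{910}$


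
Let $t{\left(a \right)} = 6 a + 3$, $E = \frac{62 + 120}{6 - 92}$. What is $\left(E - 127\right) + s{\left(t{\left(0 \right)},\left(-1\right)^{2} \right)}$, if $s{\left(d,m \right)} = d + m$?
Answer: $- \frac{5380}{43} \approx -125.12$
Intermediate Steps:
$E = - \frac{91}{43}$ ($E = \frac{182}{-86} = 182 \left(- \frac{1}{86}\right) = - \frac{91}{43} \approx -2.1163$)
$t{\left(a \right)} = 3 + 6 a$
$\left(E - 127\right) + s{\left(t{\left(0 \right)},\left(-1\right)^{2} \right)} = \left(- \frac{91}{43} - 127\right) + \left(\left(3 + 6 \cdot 0\right) + \left(-1\right)^{2}\right) = - \frac{5552}{43} + \left(\left(3 + 0\right) + 1\right) = - \frac{5552}{43} + \left(3 + 1\right) = - \frac{5552}{43} + 4 = - \frac{5380}{43}$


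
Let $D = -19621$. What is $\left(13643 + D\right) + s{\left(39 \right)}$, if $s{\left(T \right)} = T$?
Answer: $-5939$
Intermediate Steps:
$\left(13643 + D\right) + s{\left(39 \right)} = \left(13643 - 19621\right) + 39 = -5978 + 39 = -5939$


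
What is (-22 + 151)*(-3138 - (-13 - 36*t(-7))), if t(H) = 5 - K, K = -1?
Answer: -375261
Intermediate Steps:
t(H) = 6 (t(H) = 5 - 1*(-1) = 5 + 1 = 6)
(-22 + 151)*(-3138 - (-13 - 36*t(-7))) = (-22 + 151)*(-3138 - (-13 - 36*6)) = 129*(-3138 - (-13 - 216)) = 129*(-3138 - 1*(-229)) = 129*(-3138 + 229) = 129*(-2909) = -375261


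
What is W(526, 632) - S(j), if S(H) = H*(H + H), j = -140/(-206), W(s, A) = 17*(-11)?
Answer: -1993683/10609 ≈ -187.92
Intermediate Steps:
W(s, A) = -187
j = 70/103 (j = -140*(-1/206) = 70/103 ≈ 0.67961)
S(H) = 2*H**2 (S(H) = H*(2*H) = 2*H**2)
W(526, 632) - S(j) = -187 - 2*(70/103)**2 = -187 - 2*4900/10609 = -187 - 1*9800/10609 = -187 - 9800/10609 = -1993683/10609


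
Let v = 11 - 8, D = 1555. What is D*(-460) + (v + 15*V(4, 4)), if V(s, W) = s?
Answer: -715237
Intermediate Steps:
v = 3
D*(-460) + (v + 15*V(4, 4)) = 1555*(-460) + (3 + 15*4) = -715300 + (3 + 60) = -715300 + 63 = -715237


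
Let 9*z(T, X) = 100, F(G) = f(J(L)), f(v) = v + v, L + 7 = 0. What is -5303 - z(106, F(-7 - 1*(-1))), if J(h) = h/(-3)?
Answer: -47827/9 ≈ -5314.1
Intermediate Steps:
L = -7 (L = -7 + 0 = -7)
J(h) = -h/3 (J(h) = h*(-1/3) = -h/3)
f(v) = 2*v
F(G) = 14/3 (F(G) = 2*(-1/3*(-7)) = 2*(7/3) = 14/3)
z(T, X) = 100/9 (z(T, X) = (1/9)*100 = 100/9)
-5303 - z(106, F(-7 - 1*(-1))) = -5303 - 1*100/9 = -5303 - 100/9 = -47827/9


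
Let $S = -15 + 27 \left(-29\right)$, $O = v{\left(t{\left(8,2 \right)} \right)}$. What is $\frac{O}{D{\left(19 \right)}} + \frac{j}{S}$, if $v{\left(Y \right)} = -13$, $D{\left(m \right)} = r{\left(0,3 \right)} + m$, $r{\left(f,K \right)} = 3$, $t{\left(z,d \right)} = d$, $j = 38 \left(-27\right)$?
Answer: $\frac{107}{154} \approx 0.69481$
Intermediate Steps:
$j = -1026$
$D{\left(m \right)} = 3 + m$
$O = -13$
$S = -798$ ($S = -15 - 783 = -798$)
$\frac{O}{D{\left(19 \right)}} + \frac{j}{S} = - \frac{13}{3 + 19} - \frac{1026}{-798} = - \frac{13}{22} - - \frac{9}{7} = \left(-13\right) \frac{1}{22} + \frac{9}{7} = - \frac{13}{22} + \frac{9}{7} = \frac{107}{154}$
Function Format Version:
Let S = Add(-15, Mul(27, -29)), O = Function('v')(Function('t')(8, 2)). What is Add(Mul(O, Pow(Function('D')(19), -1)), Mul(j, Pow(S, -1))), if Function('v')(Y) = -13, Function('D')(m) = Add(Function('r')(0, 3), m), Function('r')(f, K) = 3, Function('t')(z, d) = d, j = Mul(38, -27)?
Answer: Rational(107, 154) ≈ 0.69481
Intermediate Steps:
j = -1026
Function('D')(m) = Add(3, m)
O = -13
S = -798 (S = Add(-15, -783) = -798)
Add(Mul(O, Pow(Function('D')(19), -1)), Mul(j, Pow(S, -1))) = Add(Mul(-13, Pow(Add(3, 19), -1)), Mul(-1026, Pow(-798, -1))) = Add(Mul(-13, Pow(22, -1)), Mul(-1026, Rational(-1, 798))) = Add(Mul(-13, Rational(1, 22)), Rational(9, 7)) = Add(Rational(-13, 22), Rational(9, 7)) = Rational(107, 154)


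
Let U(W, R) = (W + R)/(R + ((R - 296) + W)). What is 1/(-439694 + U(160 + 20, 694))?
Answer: -636/279644947 ≈ -2.2743e-6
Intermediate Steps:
U(W, R) = (R + W)/(-296 + W + 2*R) (U(W, R) = (R + W)/(R + ((-296 + R) + W)) = (R + W)/(R + (-296 + R + W)) = (R + W)/(-296 + W + 2*R))
1/(-439694 + U(160 + 20, 694)) = 1/(-439694 + (694 + (160 + 20))/(-296 + (160 + 20) + 2*694)) = 1/(-439694 + (694 + 180)/(-296 + 180 + 1388)) = 1/(-439694 + 874/1272) = 1/(-439694 + (1/1272)*874) = 1/(-439694 + 437/636) = 1/(-279644947/636) = -636/279644947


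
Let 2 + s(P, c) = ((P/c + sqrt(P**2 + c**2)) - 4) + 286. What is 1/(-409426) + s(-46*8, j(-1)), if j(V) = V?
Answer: 265308047/409426 + 5*sqrt(5417) ≈ 1016.0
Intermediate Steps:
s(P, c) = 280 + sqrt(P**2 + c**2) + P/c (s(P, c) = -2 + (((P/c + sqrt(P**2 + c**2)) - 4) + 286) = -2 + (((sqrt(P**2 + c**2) + P/c) - 4) + 286) = -2 + ((-4 + sqrt(P**2 + c**2) + P/c) + 286) = -2 + (282 + sqrt(P**2 + c**2) + P/c) = 280 + sqrt(P**2 + c**2) + P/c)
1/(-409426) + s(-46*8, j(-1)) = 1/(-409426) + (280 + sqrt((-46*8)**2 + (-1)**2) - 46*8/(-1)) = -1/409426 + (280 + sqrt((-368)**2 + 1) - 368*(-1)) = -1/409426 + (280 + sqrt(135424 + 1) + 368) = -1/409426 + (280 + sqrt(135425) + 368) = -1/409426 + (280 + 5*sqrt(5417) + 368) = -1/409426 + (648 + 5*sqrt(5417)) = 265308047/409426 + 5*sqrt(5417)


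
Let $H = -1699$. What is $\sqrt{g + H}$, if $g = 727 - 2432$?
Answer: $2 i \sqrt{851} \approx 58.344 i$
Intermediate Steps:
$g = -1705$ ($g = 727 - 2432 = -1705$)
$\sqrt{g + H} = \sqrt{-1705 - 1699} = \sqrt{-3404} = 2 i \sqrt{851}$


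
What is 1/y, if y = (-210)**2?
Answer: 1/44100 ≈ 2.2676e-5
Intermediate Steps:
y = 44100
1/y = 1/44100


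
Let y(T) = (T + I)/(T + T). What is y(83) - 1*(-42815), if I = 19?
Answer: 3553696/83 ≈ 42816.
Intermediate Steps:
y(T) = (19 + T)/(2*T) (y(T) = (T + 19)/(T + T) = (19 + T)/((2*T)) = (19 + T)*(1/(2*T)) = (19 + T)/(2*T))
y(83) - 1*(-42815) = (½)*(19 + 83)/83 - 1*(-42815) = (½)*(1/83)*102 + 42815 = 51/83 + 42815 = 3553696/83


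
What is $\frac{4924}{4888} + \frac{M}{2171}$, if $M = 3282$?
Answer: $\frac{39545}{15698} \approx 2.5191$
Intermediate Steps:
$\frac{4924}{4888} + \frac{M}{2171} = \frac{4924}{4888} + \frac{3282}{2171} = 4924 \cdot \frac{1}{4888} + 3282 \cdot \frac{1}{2171} = \frac{1231}{1222} + \frac{3282}{2171} = \frac{39545}{15698}$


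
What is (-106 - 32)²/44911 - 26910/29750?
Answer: -64199601/133610225 ≈ -0.48050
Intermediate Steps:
(-106 - 32)²/44911 - 26910/29750 = (-138)²*(1/44911) - 26910*1/29750 = 19044*(1/44911) - 2691/2975 = 19044/44911 - 2691/2975 = -64199601/133610225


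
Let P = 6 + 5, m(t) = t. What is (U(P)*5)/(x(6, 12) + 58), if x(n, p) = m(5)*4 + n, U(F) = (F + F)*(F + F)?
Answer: 605/21 ≈ 28.810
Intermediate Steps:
P = 11
U(F) = 4*F**2 (U(F) = (2*F)*(2*F) = 4*F**2)
x(n, p) = 20 + n (x(n, p) = 5*4 + n = 20 + n)
(U(P)*5)/(x(6, 12) + 58) = ((4*11**2)*5)/((20 + 6) + 58) = ((4*121)*5)/(26 + 58) = (484*5)/84 = (1/84)*2420 = 605/21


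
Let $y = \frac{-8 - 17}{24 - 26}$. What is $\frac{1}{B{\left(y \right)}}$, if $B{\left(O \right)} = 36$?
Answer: $\frac{1}{36} \approx 0.027778$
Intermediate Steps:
$y = \frac{25}{2}$ ($y = - \frac{25}{-2} = \left(-25\right) \left(- \frac{1}{2}\right) = \frac{25}{2} \approx 12.5$)
$\frac{1}{B{\left(y \right)}} = \frac{1}{36}$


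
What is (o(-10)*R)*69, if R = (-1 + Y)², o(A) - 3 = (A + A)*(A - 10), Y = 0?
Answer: 27807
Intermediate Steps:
o(A) = 3 + 2*A*(-10 + A) (o(A) = 3 + (A + A)*(A - 10) = 3 + (2*A)*(-10 + A) = 3 + 2*A*(-10 + A))
R = 1 (R = (-1 + 0)² = (-1)² = 1)
(o(-10)*R)*69 = ((3 - 20*(-10) + 2*(-10)²)*1)*69 = ((3 + 200 + 2*100)*1)*69 = ((3 + 200 + 200)*1)*69 = (403*1)*69 = 403*69 = 27807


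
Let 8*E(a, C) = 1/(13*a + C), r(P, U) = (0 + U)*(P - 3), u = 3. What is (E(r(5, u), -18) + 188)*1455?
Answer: 8753377/32 ≈ 2.7354e+5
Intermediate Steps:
r(P, U) = U*(-3 + P)
E(a, C) = 1/(8*(C + 13*a)) (E(a, C) = 1/(8*(13*a + C)) = 1/(8*(C + 13*a)))
(E(r(5, u), -18) + 188)*1455 = (1/(8*(-18 + 13*(3*(-3 + 5)))) + 188)*1455 = (1/(8*(-18 + 13*(3*2))) + 188)*1455 = (1/(8*(-18 + 13*6)) + 188)*1455 = (1/(8*(-18 + 78)) + 188)*1455 = ((1/8)/60 + 188)*1455 = ((1/8)*(1/60) + 188)*1455 = (1/480 + 188)*1455 = (90241/480)*1455 = 8753377/32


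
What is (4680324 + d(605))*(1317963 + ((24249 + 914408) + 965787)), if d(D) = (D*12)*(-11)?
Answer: 14824567396848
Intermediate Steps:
d(D) = -132*D (d(D) = (12*D)*(-11) = -132*D)
(4680324 + d(605))*(1317963 + ((24249 + 914408) + 965787)) = (4680324 - 132*605)*(1317963 + ((24249 + 914408) + 965787)) = (4680324 - 79860)*(1317963 + (938657 + 965787)) = 4600464*(1317963 + 1904444) = 4600464*3222407 = 14824567396848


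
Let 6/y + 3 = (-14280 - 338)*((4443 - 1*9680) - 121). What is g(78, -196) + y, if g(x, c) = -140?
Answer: -3655084578/26107747 ≈ -140.00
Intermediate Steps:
y = 2/26107747 (y = 6/(-3 + (-14280 - 338)*((4443 - 1*9680) - 121)) = 6/(-3 - 14618*((4443 - 9680) - 121)) = 6/(-3 - 14618*(-5237 - 121)) = 6/(-3 - 14618*(-5358)) = 6/(-3 + 78323244) = 6/78323241 = 6*(1/78323241) = 2/26107747 ≈ 7.6606e-8)
g(78, -196) + y = -140 + 2/26107747 = -3655084578/26107747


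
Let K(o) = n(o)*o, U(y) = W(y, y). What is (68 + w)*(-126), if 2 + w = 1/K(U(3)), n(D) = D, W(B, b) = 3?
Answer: -8330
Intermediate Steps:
U(y) = 3
K(o) = o² (K(o) = o*o = o²)
w = -17/9 (w = -2 + 1/(3²) = -2 + 1/9 = -2 + ⅑ = -17/9 ≈ -1.8889)
(68 + w)*(-126) = (68 - 17/9)*(-126) = (595/9)*(-126) = -8330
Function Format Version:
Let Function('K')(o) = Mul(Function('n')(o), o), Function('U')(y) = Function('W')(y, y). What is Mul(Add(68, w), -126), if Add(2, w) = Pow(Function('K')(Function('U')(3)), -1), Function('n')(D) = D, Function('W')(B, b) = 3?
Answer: -8330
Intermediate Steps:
Function('U')(y) = 3
Function('K')(o) = Pow(o, 2) (Function('K')(o) = Mul(o, o) = Pow(o, 2))
w = Rational(-17, 9) (w = Add(-2, Pow(Pow(3, 2), -1)) = Add(-2, Pow(9, -1)) = Add(-2, Rational(1, 9)) = Rational(-17, 9) ≈ -1.8889)
Mul(Add(68, w), -126) = Mul(Add(68, Rational(-17, 9)), -126) = Mul(Rational(595, 9), -126) = -8330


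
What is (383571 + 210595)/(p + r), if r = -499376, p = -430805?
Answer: -594166/930181 ≈ -0.63876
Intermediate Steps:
(383571 + 210595)/(p + r) = (383571 + 210595)/(-430805 - 499376) = 594166/(-930181) = 594166*(-1/930181) = -594166/930181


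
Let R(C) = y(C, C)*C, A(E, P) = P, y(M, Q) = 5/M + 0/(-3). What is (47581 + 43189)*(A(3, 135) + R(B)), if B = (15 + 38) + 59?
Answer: 12707800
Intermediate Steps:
y(M, Q) = 5/M (y(M, Q) = 5/M + 0*(-⅓) = 5/M + 0 = 5/M)
B = 112 (B = 53 + 59 = 112)
R(C) = 5 (R(C) = (5/C)*C = 5)
(47581 + 43189)*(A(3, 135) + R(B)) = (47581 + 43189)*(135 + 5) = 90770*140 = 12707800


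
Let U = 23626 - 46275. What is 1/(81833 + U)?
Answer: 1/59184 ≈ 1.6896e-5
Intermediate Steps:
U = -22649
1/(81833 + U) = 1/(81833 - 22649) = 1/59184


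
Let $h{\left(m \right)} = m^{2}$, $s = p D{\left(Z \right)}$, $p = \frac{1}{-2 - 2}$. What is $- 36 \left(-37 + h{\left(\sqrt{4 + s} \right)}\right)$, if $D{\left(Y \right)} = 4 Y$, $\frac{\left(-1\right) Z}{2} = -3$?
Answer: $1404$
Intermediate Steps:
$Z = 6$ ($Z = \left(-2\right) \left(-3\right) = 6$)
$p = - \frac{1}{4}$ ($p = \frac{1}{-4} = - \frac{1}{4} \approx -0.25$)
$s = -6$ ($s = - \frac{4 \cdot 6}{4} = \left(- \frac{1}{4}\right) 24 = -6$)
$- 36 \left(-37 + h{\left(\sqrt{4 + s} \right)}\right) = - 36 \left(-37 + \left(\sqrt{4 - 6}\right)^{2}\right) = - 36 \left(-37 + \left(\sqrt{-2}\right)^{2}\right) = - 36 \left(-37 + \left(i \sqrt{2}\right)^{2}\right) = - 36 \left(-37 - 2\right) = \left(-36\right) \left(-39\right) = 1404$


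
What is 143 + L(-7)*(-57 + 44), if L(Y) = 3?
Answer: 104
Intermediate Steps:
143 + L(-7)*(-57 + 44) = 143 + 3*(-57 + 44) = 143 + 3*(-13) = 143 - 39 = 104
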